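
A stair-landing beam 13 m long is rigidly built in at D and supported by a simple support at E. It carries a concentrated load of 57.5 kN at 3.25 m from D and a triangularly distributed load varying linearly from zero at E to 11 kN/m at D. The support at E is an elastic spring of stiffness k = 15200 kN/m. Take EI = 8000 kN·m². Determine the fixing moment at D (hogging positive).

M_D = 246.7 kN·m

Take the reaction at E as the redundant and release it; the primary structure is a cantilever fixed at D.
Downward deflection at the released point E due to the loads:
  point load 57.5 at a = 3.25: Pa²(3L − a)/(6EI) = 3619/EI
  triangular load, peak 11 at the fixed end: w₀L⁴/(30EI) = 10472/EI
  δ_0 = 14091/EI
Tip deflection under a unit load at E: L³/(3EI) = 732.3/EI.
With EI = 8000 kN·m²: δ_0 = 1.7614 m and δ_{EE} = 0.091542 m/kN.
Compatibility — the spring shortens by R_E/k under the reaction it provides: δ_0 − R_E·δ_{EE} = R_E/k. With 1/k = 0.000066 m/kN, R_E = δ_0 / (δ_{EE} + 1/k) = 1.7614 / (0.091542 + 0.000066) = 19.23 kN.
Moment equilibrium about D: M_D = Σ(load moments about D) − R_E·L = 496.7 − 19.23×13 = 246.7 kN·m.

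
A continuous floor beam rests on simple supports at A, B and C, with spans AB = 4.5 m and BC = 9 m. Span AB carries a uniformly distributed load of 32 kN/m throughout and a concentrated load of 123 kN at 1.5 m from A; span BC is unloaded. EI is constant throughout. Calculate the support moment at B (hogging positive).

Take M_B as the redundant. Released structure: two simple spans AB and BC with a hinge at B.
Rotations at B on the released spans (each span's end-slope, ×1/EI):
  span AB: UDL 32: wL³/(24EI) = 121.5/EI
  span AB: point load 123 at a = 1.5: Pab(L + a)/(6LEI) = 123/EI
  relative rotation θ_0 = (244.5 + 0)/EI = 244.5/EI
A unit hogging moment at B produces rotation L₁/(3EI) + L₂/(3EI) = 4.5/EI.
Compatibility: M_B·(L₁+L₂)/(3EI) = θ_0, giving M_B = 54.33 kN·m (hogging).

M_B = 54.33 kN·m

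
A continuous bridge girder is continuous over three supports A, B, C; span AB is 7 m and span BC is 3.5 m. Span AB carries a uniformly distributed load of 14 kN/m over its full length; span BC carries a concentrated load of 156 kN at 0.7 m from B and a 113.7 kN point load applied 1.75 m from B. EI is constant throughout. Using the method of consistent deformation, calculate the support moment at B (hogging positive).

M_B = 108.2 kN·m

Insert a hinge at B; M_B is the redundant, and each span becomes simply supported.
Discontinuity in slope at B on the released structure — sum the simple-span end rotations:
  span AB: UDL 14: wL³/(24EI) = 200.1/EI
  span BC: point load 156 at a = 0.7: Pab(L + b)/(6LEI) = 91.73/EI
  span BC: point load 113.7 at a = 1.75: Pab(L + b)/(6LEI) = 87.05/EI
  relative rotation θ_0 = (200.1 + 178.8)/EI = 378.9/EI
A unit hogging moment at B produces rotation L₁/(3EI) + L₂/(3EI) = 3.5/EI.
Compatibility: M_B·(L₁+L₂)/(3EI) = θ_0, giving M_B = 108.2 kN·m (hogging).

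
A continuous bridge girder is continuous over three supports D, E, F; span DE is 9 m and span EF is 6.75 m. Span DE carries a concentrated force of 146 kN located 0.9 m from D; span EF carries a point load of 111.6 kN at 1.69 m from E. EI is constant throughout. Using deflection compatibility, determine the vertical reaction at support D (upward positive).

Release continuity at E by inserting a hinge; the redundant is the internal moment M_E. The primary structure is two simply-supported spans DE and EF.
Discontinuity in slope at E on the released structure — sum the simple-span end rotations:
  span DE: point load 146 at a = 0.9: Pab(L + a)/(6LEI) = 195.1/EI
  span EF: point load 111.6 at a = 1.69: Pab(L + b)/(6LEI) = 278.3/EI
  relative rotation θ_0 = (195.1 + 278.3)/EI = 473.4/EI
A unit hogging moment at E produces rotation L₁/(3EI) + L₂/(3EI) = 5.25/EI.
Slope continuity at E: θ_0 = M_E·5.25/EI, so M_E = 473.4/5.25 = 90.17 kN·m (hogging).
Span DE, ΣM about D with M_E applied at E: R_E^{DE}·9 = 131.4 + 90.17, so R_E^{DE} = 24.62 kN and R_D = 146 − 24.62 = 121.4 kN.

R_D = 121.4 kN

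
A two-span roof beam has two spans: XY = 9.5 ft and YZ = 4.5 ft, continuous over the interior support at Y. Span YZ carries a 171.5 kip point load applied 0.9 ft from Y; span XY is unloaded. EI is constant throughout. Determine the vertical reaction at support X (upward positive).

Insert a hinge at Y; M_Y is the redundant, and each span becomes simply supported.
Rotations at Y on the released spans (each span's end-slope, ×1/EI):
  span YZ: point load 171.5 at a = 0.9: Pab(L + b)/(6LEI) = 166.7/EI
  relative rotation θ_0 = (0 + 166.7)/EI = 166.7/EI
A unit hogging moment at Y produces rotation L₁/(3EI) + L₂/(3EI) = 4.667/EI.
Slope continuity at Y: θ_0 = M_Y·4.667/EI, so M_Y = 166.7/4.667 = 35.72 kip·ft (hogging).
Span XY, ΣM about X with M_Y applied at Y: R_Y^{XY}·9.5 = 0 + 35.72, so R_Y^{XY} = 3.76 kip and R_X = 0 − 3.76 = -3.76 kip.

R_X = -3.76 kip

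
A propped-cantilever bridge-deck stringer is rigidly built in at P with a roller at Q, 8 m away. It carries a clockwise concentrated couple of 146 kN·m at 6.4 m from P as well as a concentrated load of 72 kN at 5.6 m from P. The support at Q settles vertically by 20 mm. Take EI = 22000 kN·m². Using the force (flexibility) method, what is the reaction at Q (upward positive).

Remove the prop at Q; the released (primary) structure is a cantilever built in at P.
Downward deflection at the released point Q due to the loads:
  clockwise couple 146 at a = 6.4: M₀a(2L − a)/(2EI) = 4485/EI
  point load 72 at a = 5.6: Pa²(3L − a)/(6EI) = 6924/EI
  δ_0 = 11409/EI
Tip deflection under a unit load at Q: L³/(3EI) = 170.7/EI.
With EI = 22000 kN·m²: δ_0 = 0.51861 m and δ_{QQ} = 0.007758 m/kN.
Compatibility — the beam at Q must follow the support down by 0.02 m: δ_0 − R_Q·δ_{QQ} = 0.02, so R_Q = (0.51861 − 0.02)/0.007758 = 64.27 kN.

R_Q = 64.27 kN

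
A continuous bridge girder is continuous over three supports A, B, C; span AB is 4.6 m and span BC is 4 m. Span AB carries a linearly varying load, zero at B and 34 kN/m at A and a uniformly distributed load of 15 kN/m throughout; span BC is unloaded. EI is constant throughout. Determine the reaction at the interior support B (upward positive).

Insert a hinge at B; M_B is the redundant, and each span becomes simply supported.
Discontinuity in slope at B on the released structure — sum the simple-span end rotations:
  span AB: triangular load, peak 34: 7w₀L³/(360EI) = 64.35/EI
  span AB: UDL 15: wL³/(24EI) = 60.84/EI
  relative rotation θ_0 = (125.2 + 0)/EI = 125.2/EI
A unit hogging moment at B produces rotation L₁/(3EI) + L₂/(3EI) = 2.867/EI.
Compatibility: M_B·(L₁+L₂)/(3EI) = θ_0, giving M_B = 43.67 kN·m (hogging).
Span AB, ΣM about A with M_B applied at B: R_B^{AB}·4.6 = 278.6 + 43.67, so R_B^{AB} = 70.06 kN and R_A = 147.2 − 70.06 = 77.14 kN.
Span BC, ΣM about C: R_B^{BC}·4 = 0 + 43.67, so R_B^{BC} = 10.92 kN and R_C = 0 − 10.92 = -10.92 kN.
R_B = 70.06 + 10.92 = 80.98 kN.

R_B = 80.98 kN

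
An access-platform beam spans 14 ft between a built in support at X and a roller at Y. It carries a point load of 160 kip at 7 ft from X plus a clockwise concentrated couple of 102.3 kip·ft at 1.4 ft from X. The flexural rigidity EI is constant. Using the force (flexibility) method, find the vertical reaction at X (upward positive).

Remove the prop at Y; the released (primary) structure is a cantilever built in at X.
Free-end deflection of the primary structure under the applied loading (downward +):
  point load 160 at a = 7: Pa²(3L − a)/(6EI) = 45733/EI
  clockwise couple 102.3 at a = 1.4: M₀a(2L − a)/(2EI) = 1905/EI
  δ_0 = 47638/EI
Flexibility coefficient — unit upward force at Y: δ_{YY} = L³/(3EI) = 914.7/EI.
The prop prevents deflection at Y: R_Y = δ_0/δ_{YY} = 47638/914.7 = 52.08 kip.
Vertical equilibrium: R_X = ΣP − R_Y = 160 − 52.08 = 107.9 kip.

R_X = 107.9 kip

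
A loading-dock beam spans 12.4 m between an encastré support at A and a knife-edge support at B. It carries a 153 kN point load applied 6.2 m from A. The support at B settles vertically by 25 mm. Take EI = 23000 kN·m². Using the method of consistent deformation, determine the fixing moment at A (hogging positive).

Choose R_B as the redundant. The primary structure is the cantilever fixed at A.
Primary-structure tip deflection at B by superposition:
  point load 153 at a = 6.2: Pa²(3L − a)/(6EI) = 30387/EI
Tip deflection under a unit load at B: L³/(3EI) = 635.5/EI.
With EI = 23000 kN·m²: δ_0 = 1.3212 m and δ_{BB} = 0.027632 m/kN.
Compatibility — the beam at B must follow the support down by 0.025 m: δ_0 − R_B·δ_{BB} = 0.025, so R_B = (1.3212 − 0.025)/0.027632 = 46.91 kN.
Moment equilibrium about A: M_A = Σ(load moments about A) − R_B·L = 948.6 − 46.91×12.4 = 366.9 kN·m.

M_A = 366.9 kN·m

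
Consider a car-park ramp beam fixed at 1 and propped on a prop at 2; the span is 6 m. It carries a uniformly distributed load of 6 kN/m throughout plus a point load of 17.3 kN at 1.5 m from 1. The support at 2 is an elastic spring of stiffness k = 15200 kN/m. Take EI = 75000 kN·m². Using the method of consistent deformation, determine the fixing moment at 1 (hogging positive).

M_1 = 49.8 kN·m

Release the roller at 2. Primary structure: cantilever fixed at 1.
Deflection at 2 on the released cantilever, summing each load's contribution:
  UDL 6: wL⁴/(8EI) = 972/EI
  point load 17.3 at a = 1.5: Pa²(3L − a)/(6EI) = 107/EI
  δ_0 = 1079/EI
Tip deflection under a unit load at 2: L³/(3EI) = 72/EI.
With EI = 75000 kN·m²: δ_0 = 0.014387 m and δ_{22} = 0.00096 m/kN.
Compatibility — the spring shortens by R_2/k under the reaction it provides: δ_0 − R_2·δ_{22} = R_2/k. With 1/k = 0.000066 m/kN, R_2 = δ_0 / (δ_{22} + 1/k) = 0.014387 / (0.00096 + 0.000066) = 14.03 kN.
Moment equilibrium about 1: M_1 = Σ(load moments about 1) − R_2·L = 133.9 − 14.03×6 = 49.8 kN·m.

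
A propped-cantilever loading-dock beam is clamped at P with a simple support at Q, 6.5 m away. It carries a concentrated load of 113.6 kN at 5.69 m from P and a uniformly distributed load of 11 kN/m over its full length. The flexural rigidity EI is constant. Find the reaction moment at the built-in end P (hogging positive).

Release the roller at Q. Primary structure: cantilever fixed at P.
Free-end deflection of the primary structure under the applied loading (downward +):
  point load 113.6 at a = 5.69: Pa²(3L − a)/(6EI) = 8465/EI
  UDL 11: wL⁴/(8EI) = 2454/EI
  δ_0 = 10920/EI
Tip deflection under a unit load at Q: L³/(3EI) = 91.54/EI.
Compatibility at Q: δ_0 − R_Q·δ_{QQ} = 0, so R_Q = 10920/91.54 = 119.3 kN.
Moment equilibrium about P: M_P = Σ(load moments about P) − R_Q·L = 878.8 − 119.3×6.5 = 103.4 kN·m.

M_P = 103.4 kN·m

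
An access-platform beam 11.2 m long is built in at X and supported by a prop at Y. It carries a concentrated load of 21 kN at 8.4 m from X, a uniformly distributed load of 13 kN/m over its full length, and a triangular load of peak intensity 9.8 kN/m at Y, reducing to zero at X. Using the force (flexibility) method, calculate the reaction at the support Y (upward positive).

Take the reaction at Y as the redundant and release it; the primary structure is a cantilever fixed at X.
Deflection at Y on the released cantilever, summing each load's contribution:
  point load 21 at a = 8.4: Pa²(3L − a)/(6EI) = 6223/EI
  UDL 13: wL⁴/(8EI) = 25570/EI
  triangular load, peak 9.8 at the free end: 11w₀L⁴/(120EI) = 14135/EI
  δ_0 = 45929/EI
Flexibility coefficient — unit upward force at Y: δ_{YY} = L³/(3EI) = 468.3/EI.
Compatibility at Y: δ_0 − R_Y·δ_{YY} = 0, so R_Y = 45929/468.3 = 98.07 kN.

R_Y = 98.07 kN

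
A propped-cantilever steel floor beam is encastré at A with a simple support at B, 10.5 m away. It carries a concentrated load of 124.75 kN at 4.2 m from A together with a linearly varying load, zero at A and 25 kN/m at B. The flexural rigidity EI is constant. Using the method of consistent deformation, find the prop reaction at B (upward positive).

Release the roller at B. Primary structure: cantilever fixed at A.
Free-end deflection of the primary structure under the applied loading (downward +):
  point load 124.75 at a = 4.2: Pa²(3L − a)/(6EI) = 10013/EI
  triangular load, peak 25 at the free end: 11w₀L⁴/(120EI) = 27855/EI
  δ_0 = 37868/EI
Tip deflection under a unit load at B: L³/(3EI) = 385.9/EI.
The prop prevents deflection at B: R_B = δ_0/δ_{BB} = 37868/385.9 = 98.14 kN.

R_B = 98.14 kN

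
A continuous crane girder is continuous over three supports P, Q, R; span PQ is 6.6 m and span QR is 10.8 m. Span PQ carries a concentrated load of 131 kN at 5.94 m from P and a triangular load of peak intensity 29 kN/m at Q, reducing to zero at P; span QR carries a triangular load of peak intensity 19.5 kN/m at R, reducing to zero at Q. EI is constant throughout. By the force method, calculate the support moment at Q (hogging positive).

Insert a hinge at Q; M_Q is the redundant, and each span becomes simply supported.
Discontinuity in slope at Q on the released structure — sum the simple-span end rotations:
  span PQ: point load 131 at a = 5.94: Pab(L + a)/(6LEI) = 162.6/EI
  span PQ: triangular load, peak 29: w₀L³/(45EI) = 185.3/EI
  span QR: triangular load, peak 19.5: 7w₀L³/(360EI) = 477.6/EI
  relative rotation θ_0 = (347.9 + 477.6)/EI = 825.5/EI
A unit hogging moment at Q produces rotation L₁/(3EI) + L₂/(3EI) = 5.8/EI.
Slope continuity at Q: θ_0 = M_Q·5.8/EI, so M_Q = 825.5/5.8 = 142.3 kN·m (hogging).

M_Q = 142.3 kN·m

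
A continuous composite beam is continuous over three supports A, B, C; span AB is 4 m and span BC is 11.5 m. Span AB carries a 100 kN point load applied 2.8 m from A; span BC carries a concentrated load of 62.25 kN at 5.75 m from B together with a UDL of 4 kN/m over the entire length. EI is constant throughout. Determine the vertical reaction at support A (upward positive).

Insert a hinge at B; M_B is the redundant, and each span becomes simply supported.
Rotations at B on the released spans (each span's end-slope, ×1/EI):
  span AB: point load 100 at a = 2.8: Pab(L + a)/(6LEI) = 95.2/EI
  span BC: point load 62.25 at a = 5.75: Pab(L + b)/(6LEI) = 514.5/EI
  span BC: UDL 4: wL³/(24EI) = 253.5/EI
  relative rotation θ_0 = (95.2 + 768)/EI = 863.2/EI
A unit hogging moment at B produces rotation L₁/(3EI) + L₂/(3EI) = 5.167/EI.
Compatibility: M_B·(L₁+L₂)/(3EI) = θ_0, giving M_B = 167.1 kN·m (hogging).
Span AB, ΣM about A with M_B applied at B: R_B^{AB}·4 = 280 + 167.1, so R_B^{AB} = 111.8 kN and R_A = 100 − 111.8 = -11.77 kN.

R_A = -11.77 kN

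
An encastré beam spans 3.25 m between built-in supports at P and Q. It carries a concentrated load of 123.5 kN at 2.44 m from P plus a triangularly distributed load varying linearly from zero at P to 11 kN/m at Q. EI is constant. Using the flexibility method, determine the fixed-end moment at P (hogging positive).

M_P = 22.59 kN·m

Take the two fixed-end moments M_P, M_Q as redundants; the released structure is the simple span PQ.
End rotations of the released simple span under the applied load (×1/EI):
  at P: point load 123.5 at a = 2.44: Pab(L + b)/(6LEI) = 50.82/EI
  at Q: point load 123.5 at a = 2.44: Pab(L + a)/(6LEI) = 71.22/EI
  at P: triangular load, peak 11: 7w₀L³/(360EI) = 7.342/EI
  at Q: triangular load, peak 11: w₀L³/(45EI) = 8.391/EI
  θ_P0 = 58.16/EI,  θ_Q0 = 79.61/EI
Flexibility coefficients: a unit moment at one end gives L/(3EI) there and L/(6EI) at the far end, so f₁₁ = f₂₂ = 1.083/EI and f₁₂ = f₂₁ = 0.5417/EI.
Compatibility — zero rotation at each built-in end:
  1.083 M_P + 0.5417 M_Q = 58.16
  0.5417 M_P + 1.083 M_Q = 79.61
Solving the pair gives M_P = 22.59 kN·m and M_Q = 62.19 kN·m (hogging).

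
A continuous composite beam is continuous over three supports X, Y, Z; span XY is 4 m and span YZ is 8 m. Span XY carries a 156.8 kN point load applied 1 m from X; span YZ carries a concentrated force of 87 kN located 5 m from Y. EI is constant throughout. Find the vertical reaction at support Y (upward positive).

R_Y = 109 kN

Insert a hinge at Y; M_Y is the redundant, and each span becomes simply supported.
End slopes at the hinge Y, treating each span as simply supported:
  span XY: point load 156.8 at a = 1: Pab(L + a)/(6LEI) = 98/EI
  span YZ: point load 87 at a = 5: Pab(L + b)/(6LEI) = 299.1/EI
  relative rotation θ_0 = (98 + 299.1)/EI = 397.1/EI
A unit hogging moment at Y produces rotation L₁/(3EI) + L₂/(3EI) = 4/EI.
Compatibility: M_Y·(L₁+L₂)/(3EI) = θ_0, giving M_Y = 99.27 kN·m (hogging).
Span XY, ΣM about X with M_Y applied at Y: R_Y^{XY}·4 = 156.8 + 99.27, so R_Y^{XY} = 64.02 kN and R_X = 156.8 − 64.02 = 92.78 kN.
Span YZ, ΣM about Z: R_Y^{YZ}·8 = 261 + 99.27, so R_Y^{YZ} = 45.03 kN and R_Z = 87 − 45.03 = 41.97 kN.
R_Y = 64.02 + 45.03 = 109 kN.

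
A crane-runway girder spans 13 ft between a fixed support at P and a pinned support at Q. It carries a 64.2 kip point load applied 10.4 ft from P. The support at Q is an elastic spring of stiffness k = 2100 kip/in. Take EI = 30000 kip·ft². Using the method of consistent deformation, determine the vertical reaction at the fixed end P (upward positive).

Choose R_Q as the redundant. The primary structure is the cantilever fixed at P.
Free-end deflection of the primary structure under the applied loading (downward +):
  point load 64.2 at a = 10.4: Pa²(3L − a)/(6EI) = 33099/EI
Flexibility coefficient — unit upward force at Q: δ_{QQ} = L³/(3EI) = 732.3/EI.
With EI = 30000 kip·ft²: δ_0 = 1.1033 ft and δ_{QQ} = 0.024411 ft/kip.
Compatibility — the spring shortens by R_Q/k under the reaction it provides: δ_0 − R_Q·δ_{QQ} = R_Q/k. With 1/k = 1/(2100×12) ft/kip = 0.00004 ft/kip, R_Q = δ_0 / (δ_{QQ} + 1/k) = 1.1033 / (0.024411 + 0.00004) = 45.12 kip.
Vertical equilibrium: R_P = ΣP − R_Q = 64.2 − 45.12 = 19.08 kip.

R_P = 19.08 kip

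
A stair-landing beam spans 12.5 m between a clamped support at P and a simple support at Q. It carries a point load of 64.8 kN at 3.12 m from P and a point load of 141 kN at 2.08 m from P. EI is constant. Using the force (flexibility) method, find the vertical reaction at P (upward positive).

R_P = 194.7 kN

Choose R_Q as the redundant. The primary structure is the cantilever fixed at P.
Primary-structure tip deflection at Q by superposition:
  point load 64.8 at a = 3.12: Pa²(3L − a)/(6EI) = 3614/EI
  point load 141 at a = 2.08: Pa²(3L − a)/(6EI) = 3601/EI
  δ_0 = 7216/EI
Flexibility coefficient — unit upward force at Q: δ_{QQ} = L³/(3EI) = 651/EI.
The prop prevents deflection at Q: R_Q = δ_0/δ_{QQ} = 7216/651 = 11.08 kN.
Vertical equilibrium: R_P = ΣP − R_Q = 205.8 − 11.08 = 194.7 kN.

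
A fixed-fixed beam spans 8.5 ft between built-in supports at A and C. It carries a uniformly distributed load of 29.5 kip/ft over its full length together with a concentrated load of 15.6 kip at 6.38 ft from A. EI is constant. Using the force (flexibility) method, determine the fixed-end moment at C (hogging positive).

M_C = 196.2 kip·ft

Release both end moments; the primary structure is a simply-supported span AC with redundants M_A and M_C.
Simple-span end rotations at A and C under the given loads:
  at A: UDL 29.5: wL³/(24EI) = 754.9/EI
  at C: UDL 29.5: wL³/(24EI) = 754.9/EI
  at A: point load 15.6 at a = 6.38: Pab(L + b)/(6LEI) = 43.94/EI
  at C: point load 15.6 at a = 6.38: Pab(L + a)/(6LEI) = 61.56/EI
  θ_A0 = 798.8/EI,  θ_C0 = 816.4/EI
Flexibility coefficients: a unit moment at one end gives L/(3EI) there and L/(6EI) at the far end, so f₁₁ = f₂₂ = 2.833/EI and f₁₂ = f₂₁ = 1.417/EI.
Compatibility — zero rotation at each built-in end:
  2.833 M_A + 1.417 M_C = 798.8
  1.417 M_A + 2.833 M_C = 816.4
Solving the pair gives M_A = 183.8 kip·ft and M_C = 196.2 kip·ft (hogging).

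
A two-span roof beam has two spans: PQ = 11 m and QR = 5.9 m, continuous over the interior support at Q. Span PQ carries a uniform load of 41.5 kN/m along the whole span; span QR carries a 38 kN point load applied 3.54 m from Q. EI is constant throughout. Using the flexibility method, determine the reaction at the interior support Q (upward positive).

Take M_Q as the redundant. Released structure: two simple spans PQ and QR with a hinge at Q.
Rotations at Q on the released spans (each span's end-slope, ×1/EI):
  span PQ: UDL 41.5: wL³/(24EI) = 2302/EI
  span QR: point load 38 at a = 3.54: Pab(L + b)/(6LEI) = 74.08/EI
  relative rotation θ_0 = (2302 + 74.08)/EI = 2376/EI
A unit hogging moment at Q produces rotation L₁/(3EI) + L₂/(3EI) = 5.633/EI.
Compatibility: M_Q·(L₁+L₂)/(3EI) = θ_0, giving M_Q = 421.7 kN·m (hogging).
Span PQ, ΣM about P with M_Q applied at Q: R_Q^{PQ}·11 = 2511 + 421.7, so R_Q^{PQ} = 266.6 kN and R_P = 456.5 − 266.6 = 189.9 kN.
Span QR, ΣM about R: R_Q^{QR}·5.9 = 89.68 + 421.7, so R_Q^{QR} = 86.68 kN and R_R = 38 − 86.68 = -48.68 kN.
R_Q = 266.6 + 86.68 = 353.3 kN.

R_Q = 353.3 kN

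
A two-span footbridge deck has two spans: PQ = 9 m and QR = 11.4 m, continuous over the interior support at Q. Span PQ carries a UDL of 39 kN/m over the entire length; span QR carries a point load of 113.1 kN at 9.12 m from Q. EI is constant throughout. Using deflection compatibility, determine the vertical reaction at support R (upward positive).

R_R = 69.13 kN

Insert a hinge at Q; M_Q is the redundant, and each span becomes simply supported.
Rotations at Q on the released spans (each span's end-slope, ×1/EI):
  span PQ: UDL 39: wL³/(24EI) = 1185/EI
  span QR: point load 113.1 at a = 9.12: Pab(L + b)/(6LEI) = 470.4/EI
  relative rotation θ_0 = (1185 + 470.4)/EI = 1655/EI
A unit hogging moment at Q produces rotation L₁/(3EI) + L₂/(3EI) = 6.8/EI.
Compatibility: M_Q·(L₁+L₂)/(3EI) = θ_0, giving M_Q = 243.4 kN·m (hogging).
Span QR, ΣM about R: R_Q^{QR}·11.4 = 257.9 + 243.4, so R_Q^{QR} = 43.97 kN and R_R = 113.1 − 43.97 = 69.13 kN.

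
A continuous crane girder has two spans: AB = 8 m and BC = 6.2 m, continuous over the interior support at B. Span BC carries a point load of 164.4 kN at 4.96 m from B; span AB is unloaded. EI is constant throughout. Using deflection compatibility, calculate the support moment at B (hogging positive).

Insert a hinge at B; M_B is the redundant, and each span becomes simply supported.
End slopes at the hinge B, treating each span as simply supported:
  span BC: point load 164.4 at a = 4.96: Pab(L + b)/(6LEI) = 202.2/EI
  relative rotation θ_0 = (0 + 202.2)/EI = 202.2/EI
A unit hogging moment at B produces rotation L₁/(3EI) + L₂/(3EI) = 4.733/EI.
Slope continuity at B: θ_0 = M_B·4.733/EI, so M_B = 202.2/4.733 = 42.72 kN·m (hogging).

M_B = 42.72 kN·m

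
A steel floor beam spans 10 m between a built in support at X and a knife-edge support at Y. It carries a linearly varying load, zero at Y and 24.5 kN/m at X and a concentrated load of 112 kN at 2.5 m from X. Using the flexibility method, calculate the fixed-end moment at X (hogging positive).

M_X = 347.1 kN·m

Release the roller at Y. Primary structure: cantilever fixed at X.
Free-end deflection of the primary structure under the applied loading (downward +):
  triangular load, peak 24.5 at the fixed end: w₀L⁴/(30EI) = 8167/EI
  point load 112 at a = 2.5: Pa²(3L − a)/(6EI) = 3208/EI
  δ_0 = 11375/EI
Tip deflection under a unit load at Y: L³/(3EI) = 333.3/EI.
Compatibility at Y: δ_0 − R_Y·δ_{YY} = 0, so R_Y = 11375/333.3 = 34.12 kN.
Moment equilibrium about X: M_X = Σ(load moments about X) − R_Y·L = 688.3 − 34.12×10 = 347.1 kN·m.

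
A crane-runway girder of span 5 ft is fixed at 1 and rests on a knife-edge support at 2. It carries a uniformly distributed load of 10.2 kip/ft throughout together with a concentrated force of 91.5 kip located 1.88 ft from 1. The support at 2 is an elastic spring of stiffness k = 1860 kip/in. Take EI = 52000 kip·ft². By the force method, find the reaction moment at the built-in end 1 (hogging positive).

Release the roller at 2. Primary structure: cantilever fixed at 1.
Free-end deflection of the primary structure under the applied loading (downward +):
  UDL 10.2: wL⁴/(8EI) = 796.9/EI
  point load 91.5 at a = 1.88: Pa²(3L − a)/(6EI) = 707.2/EI
  δ_0 = 1504/EI
Tip deflection under a unit load at 2: L³/(3EI) = 41.67/EI.
With EI = 52000 kip·ft²: δ_0 = 0.028924 ft and δ_{22} = 0.000801 ft/kip.
Compatibility — the spring shortens by R_2/k under the reaction it provides: δ_0 − R_2·δ_{22} = R_2/k. With 1/k = 1/(1860×12) ft/kip = 0.000045 ft/kip, R_2 = δ_0 / (δ_{22} + 1/k) = 0.028924 / (0.000801 + 0.000045) = 34.19 kip.
Moment equilibrium about 1: M_1 = Σ(load moments about 1) − R_2·L = 299.5 − 34.19×5 = 128.6 kip·ft.

M_1 = 128.6 kip·ft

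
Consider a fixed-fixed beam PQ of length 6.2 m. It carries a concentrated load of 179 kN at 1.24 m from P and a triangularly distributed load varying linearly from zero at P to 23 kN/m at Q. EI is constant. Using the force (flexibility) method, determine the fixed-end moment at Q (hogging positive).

M_Q = 79.72 kN·m

Take the two fixed-end moments M_P, M_Q as redundants; the released structure is the simple span PQ.
Simple-span end rotations at P and Q under the given loads:
  at P: point load 179 at a = 1.24: Pab(L + b)/(6LEI) = 330.3/EI
  at Q: point load 179 at a = 1.24: Pab(L + a)/(6LEI) = 220.2/EI
  at P: triangular load, peak 23: 7w₀L³/(360EI) = 106.6/EI
  at Q: triangular load, peak 23: w₀L³/(45EI) = 121.8/EI
  θ_P0 = 436.9/EI,  θ_Q0 = 342/EI
Flexibility coefficients: a unit moment at one end gives L/(3EI) there and L/(6EI) at the far end, so f₁₁ = f₂₂ = 2.067/EI and f₁₂ = f₂₁ = 1.033/EI.
Compatibility — zero rotation at each built-in end:
  2.067 M_P + 1.033 M_Q = 436.9
  1.033 M_P + 2.067 M_Q = 342
Solving the pair gives M_P = 171.5 kN·m and M_Q = 79.72 kN·m (hogging).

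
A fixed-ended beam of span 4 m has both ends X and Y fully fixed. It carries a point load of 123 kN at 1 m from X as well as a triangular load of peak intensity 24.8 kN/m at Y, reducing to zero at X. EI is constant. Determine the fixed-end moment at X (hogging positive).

Take the two fixed-end moments M_X, M_Y as redundants; the released structure is the simple span XY.
Simple-span end rotations at X and Y under the given loads:
  at X: point load 123 at a = 1: Pab(L + b)/(6LEI) = 107.6/EI
  at Y: point load 123 at a = 1: Pab(L + a)/(6LEI) = 76.88/EI
  at X: triangular load, peak 24.8: 7w₀L³/(360EI) = 30.86/EI
  at Y: triangular load, peak 24.8: w₀L³/(45EI) = 35.27/EI
  θ_X0 = 138.5/EI,  θ_Y0 = 112.1/EI
Flexibility coefficients: a unit moment at one end gives L/(3EI) there and L/(6EI) at the far end, so f₁₁ = f₂₂ = 1.333/EI and f₁₂ = f₂₁ = 0.6667/EI.
Compatibility — zero rotation at each built-in end:
  1.333 M_X + 0.6667 M_Y = 138.5
  0.6667 M_X + 1.333 M_Y = 112.1
Solving the pair gives M_X = 82.41 kN·m and M_Y = 42.9 kN·m (hogging).

M_X = 82.41 kN·m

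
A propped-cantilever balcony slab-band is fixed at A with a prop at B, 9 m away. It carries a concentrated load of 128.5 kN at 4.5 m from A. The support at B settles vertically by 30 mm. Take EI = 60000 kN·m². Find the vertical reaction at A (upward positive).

Release the roller at B. Primary structure: cantilever fixed at A.
Deflection at B on the released cantilever, summing each load's contribution:
  point load 128.5 at a = 4.5: Pa²(3L − a)/(6EI) = 9758/EI
Tip deflection under a unit load at B: L³/(3EI) = 243/EI.
With EI = 60000 kN·m²: δ_0 = 0.16263 m and δ_{BB} = 0.00405 m/kN.
Compatibility — the beam at B must follow the support down by 0.03 m: δ_0 − R_B·δ_{BB} = 0.03, so R_B = (0.16263 − 0.03)/0.00405 = 32.75 kN.
Vertical equilibrium: R_A = ΣP − R_B = 128.5 − 32.75 = 95.75 kN.

R_A = 95.75 kN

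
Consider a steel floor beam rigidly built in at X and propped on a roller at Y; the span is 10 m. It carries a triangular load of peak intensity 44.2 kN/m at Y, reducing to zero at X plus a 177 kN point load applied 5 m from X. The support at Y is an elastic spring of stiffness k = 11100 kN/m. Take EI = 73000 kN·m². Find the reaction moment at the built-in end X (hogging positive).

Take the reaction at Y as the redundant and release it; the primary structure is a cantilever fixed at X.
Primary-structure tip deflection at Y by superposition:
  triangular load, peak 44.2 at the free end: 11w₀L⁴/(120EI) = 40517/EI
  point load 177 at a = 5: Pa²(3L − a)/(6EI) = 18438/EI
  δ_0 = 58954/EI
Flexibility coefficient — unit upward force at Y: δ_{YY} = L³/(3EI) = 333.3/EI.
With EI = 73000 kN·m²: δ_0 = 0.80759 m and δ_{YY} = 0.004566 m/kN.
Compatibility — the spring shortens by R_Y/k under the reaction it provides: δ_0 − R_Y·δ_{YY} = R_Y/k. With 1/k = 0.00009 m/kN, R_Y = δ_0 / (δ_{YY} + 1/k) = 0.80759 / (0.004566 + 0.00009) = 173.4 kN.
Moment equilibrium about X: M_X = Σ(load moments about X) − R_Y·L = 2358 − 173.4×10 = 623.9 kN·m.

M_X = 623.9 kN·m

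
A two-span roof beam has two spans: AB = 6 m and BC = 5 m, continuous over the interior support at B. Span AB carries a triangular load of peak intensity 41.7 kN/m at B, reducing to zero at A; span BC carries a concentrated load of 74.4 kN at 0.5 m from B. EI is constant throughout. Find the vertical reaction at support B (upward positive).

Take M_B as the redundant. Released structure: two simple spans AB and BC with a hinge at B.
End slopes at the hinge B, treating each span as simply supported:
  span AB: triangular load, peak 41.7: w₀L³/(45EI) = 200.2/EI
  span BC: point load 74.4 at a = 0.5: Pab(L + b)/(6LEI) = 53.01/EI
  relative rotation θ_0 = (200.2 + 53.01)/EI = 253.2/EI
A unit hogging moment at B produces rotation L₁/(3EI) + L₂/(3EI) = 3.667/EI.
Slope continuity at B: θ_0 = M_B·3.667/EI, so M_B = 253.2/3.667 = 69.05 kN·m (hogging).
Span AB, ΣM about A with M_B applied at B: R_B^{AB}·6 = 500.4 + 69.05, so R_B^{AB} = 94.91 kN and R_A = 125.1 − 94.91 = 30.19 kN.
Span BC, ΣM about C: R_B^{BC}·5 = 334.8 + 69.05, so R_B^{BC} = 80.77 kN and R_C = 74.4 − 80.77 = -6.369 kN.
R_B = 94.91 + 80.77 = 175.7 kN.

R_B = 175.7 kN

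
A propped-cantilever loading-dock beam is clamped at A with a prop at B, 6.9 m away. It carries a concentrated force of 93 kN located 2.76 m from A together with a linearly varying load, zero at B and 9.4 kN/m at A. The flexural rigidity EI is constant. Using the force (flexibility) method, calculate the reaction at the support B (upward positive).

R_B = 25.83 kN

Remove the prop at B; the released (primary) structure is a cantilever built in at A.
Free-end deflection of the primary structure under the applied loading (downward +):
  point load 93 at a = 2.76: Pa²(3L − a)/(6EI) = 2118/EI
  triangular load, peak 9.4 at the fixed end: w₀L⁴/(30EI) = 710.2/EI
  δ_0 = 2828/EI
Tip deflection under a unit load at B: L³/(3EI) = 109.5/EI.
Compatibility at B: δ_0 − R_B·δ_{BB} = 0, so R_B = 2828/109.5 = 25.83 kN.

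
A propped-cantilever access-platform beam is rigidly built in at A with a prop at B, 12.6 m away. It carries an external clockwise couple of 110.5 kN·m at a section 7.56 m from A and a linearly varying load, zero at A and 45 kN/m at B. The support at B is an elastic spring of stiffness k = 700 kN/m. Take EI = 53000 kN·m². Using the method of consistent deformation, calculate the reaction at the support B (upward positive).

R_B = 149.9 kN

Take the reaction at B as the redundant and release it; the primary structure is a cantilever fixed at A.
Primary-structure tip deflection at B by superposition:
  clockwise couple 110.5 at a = 7.56: M₀a(2L − a)/(2EI) = 7368/EI
  triangular load, peak 45 at the free end: 11w₀L⁴/(120EI) = 103970/EI
  δ_0 = 111338/EI
Tip deflection under a unit load at B: L³/(3EI) = 666.8/EI.
With EI = 53000 kN·m²: δ_0 = 2.1007 m and δ_{BB} = 0.012581 m/kN.
Compatibility — the spring shortens by R_B/k under the reaction it provides: δ_0 − R_B·δ_{BB} = R_B/k. With 1/k = 0.001429 m/kN, R_B = δ_0 / (δ_{BB} + 1/k) = 2.1007 / (0.012581 + 0.001429) = 149.9 kN.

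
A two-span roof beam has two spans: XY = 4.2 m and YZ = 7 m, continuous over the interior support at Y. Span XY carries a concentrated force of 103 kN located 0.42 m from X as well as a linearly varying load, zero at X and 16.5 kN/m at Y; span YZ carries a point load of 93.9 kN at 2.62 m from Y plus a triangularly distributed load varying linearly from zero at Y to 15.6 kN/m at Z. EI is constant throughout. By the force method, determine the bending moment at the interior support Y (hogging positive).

M_Y = 121.4 kN·m

Release continuity at Y by inserting a hinge; the redundant is the internal moment M_Y. The primary structure is two simply-supported spans XY and YZ.
Rotations at Y on the released spans (each span's end-slope, ×1/EI):
  span XY: point load 103 at a = 0.42: Pab(L + a)/(6LEI) = 29.98/EI
  span XY: triangular load, peak 16.5: w₀L³/(45EI) = 27.17/EI
  span YZ: point load 93.9 at a = 2.62: Pab(L + b)/(6LEI) = 292/EI
  span YZ: triangular load, peak 15.6: 7w₀L³/(360EI) = 104/EI
  relative rotation θ_0 = (57.14 + 396)/EI = 453.2/EI
A unit hogging moment at Y produces rotation L₁/(3EI) + L₂/(3EI) = 3.733/EI.
Compatibility: M_Y·(L₁+L₂)/(3EI) = θ_0, giving M_Y = 121.4 kN·m (hogging).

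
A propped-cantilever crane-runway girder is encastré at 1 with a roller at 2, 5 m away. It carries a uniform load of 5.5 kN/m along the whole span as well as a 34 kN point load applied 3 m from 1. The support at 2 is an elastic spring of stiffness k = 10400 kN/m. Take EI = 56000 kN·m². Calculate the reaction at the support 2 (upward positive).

Remove the prop at 2; the released (primary) structure is a cantilever built in at 1.
Primary-structure tip deflection at 2 by superposition:
  UDL 5.5: wL⁴/(8EI) = 429.7/EI
  point load 34 at a = 3: Pa²(3L − a)/(6EI) = 612/EI
  δ_0 = 1042/EI
Tip deflection under a unit load at 2: L³/(3EI) = 41.67/EI.
With EI = 56000 kN·m²: δ_0 = 0.018602 m and δ_{22} = 0.000744 m/kN.
Compatibility — the spring shortens by R_2/k under the reaction it provides: δ_0 − R_2·δ_{22} = R_2/k. With 1/k = 0.000096 m/kN, R_2 = δ_0 / (δ_{22} + 1/k) = 0.018602 / (0.000744 + 0.000096) = 22.14 kN.

R_2 = 22.14 kN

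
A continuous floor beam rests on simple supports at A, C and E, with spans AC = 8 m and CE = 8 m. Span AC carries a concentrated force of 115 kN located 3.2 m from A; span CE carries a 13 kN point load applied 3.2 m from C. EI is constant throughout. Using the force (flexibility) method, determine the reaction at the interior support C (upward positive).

Release continuity at C by inserting a hinge; the redundant is the internal moment M_C. The primary structure is two simply-supported spans AC and CE.
Rotations at C on the released spans (each span's end-slope, ×1/EI):
  span AC: point load 115 at a = 3.2: Pab(L + a)/(6LEI) = 412.2/EI
  span CE: point load 13 at a = 3.2: Pab(L + b)/(6LEI) = 53.25/EI
  relative rotation θ_0 = (412.2 + 53.25)/EI = 465.4/EI
A unit hogging moment at C produces rotation L₁/(3EI) + L₂/(3EI) = 5.333/EI.
Slope continuity at C: θ_0 = M_C·5.333/EI, so M_C = 465.4/5.333 = 87.26 kN·m (hogging).
Span AC, ΣM about A with M_C applied at C: R_C^{AC}·8 = 368 + 87.26, so R_C^{AC} = 56.91 kN and R_A = 115 − 56.91 = 58.09 kN.
Span CE, ΣM about E: R_C^{CE}·8 = 62.4 + 87.26, so R_C^{CE} = 18.71 kN and R_E = 13 − 18.71 = -5.708 kN.
R_C = 56.91 + 18.71 = 75.62 kN.

R_C = 75.62 kN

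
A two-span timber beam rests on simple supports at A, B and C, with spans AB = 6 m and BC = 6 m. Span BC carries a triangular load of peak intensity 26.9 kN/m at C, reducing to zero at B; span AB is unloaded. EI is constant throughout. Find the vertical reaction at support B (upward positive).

Release continuity at B by inserting a hinge; the redundant is the internal moment M_B. The primary structure is two simply-supported spans AB and BC.
Discontinuity in slope at B on the released structure — sum the simple-span end rotations:
  span BC: triangular load, peak 26.9: 7w₀L³/(360EI) = 113/EI
  relative rotation θ_0 = (0 + 113)/EI = 113/EI
A unit hogging moment at B produces rotation L₁/(3EI) + L₂/(3EI) = 4/EI.
Compatibility: M_B·(L₁+L₂)/(3EI) = θ_0, giving M_B = 28.25 kN·m (hogging).
Span AB, ΣM about A with M_B applied at B: R_B^{AB}·6 = 0 + 28.25, so R_B^{AB} = 4.707 kN and R_A = 0 − 4.707 = -4.707 kN.
Span BC, ΣM about C: R_B^{BC}·6 = 161.4 + 28.25, so R_B^{BC} = 31.61 kN and R_C = 80.7 − 31.61 = 49.09 kN.
R_B = 4.707 + 31.61 = 36.31 kN.

R_B = 36.31 kN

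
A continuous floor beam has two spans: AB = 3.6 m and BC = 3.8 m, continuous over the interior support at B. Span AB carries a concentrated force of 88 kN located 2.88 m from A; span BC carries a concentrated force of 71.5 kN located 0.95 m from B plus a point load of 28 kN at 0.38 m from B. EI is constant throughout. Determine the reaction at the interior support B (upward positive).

Take M_B as the redundant. Released structure: two simple spans AB and BC with a hinge at B.
Rotations at B on the released spans (each span's end-slope, ×1/EI):
  span AB: point load 88 at a = 2.88: Pab(L + a)/(6LEI) = 54.74/EI
  span BC: point load 71.5 at a = 0.95: Pab(L + b)/(6LEI) = 56.46/EI
  span BC: point load 28 at a = 0.38: Pab(L + b)/(6LEI) = 11.52/EI
  relative rotation θ_0 = (54.74 + 67.99)/EI = 122.7/EI
A unit hogging moment at B produces rotation L₁/(3EI) + L₂/(3EI) = 2.467/EI.
Slope continuity at B: θ_0 = M_B·2.467/EI, so M_B = 122.7/2.467 = 49.75 kN·m (hogging).
Span AB, ΣM about A with M_B applied at B: R_B^{AB}·3.6 = 253.4 + 49.75, so R_B^{AB} = 84.22 kN and R_A = 88 − 84.22 = 3.779 kN.
Span BC, ΣM about C: R_B^{BC}·3.8 = 299.5 + 49.75, so R_B^{BC} = 91.92 kN and R_C = 99.5 − 91.92 = 7.582 kN.
R_B = 84.22 + 91.92 = 176.1 kN.

R_B = 176.1 kN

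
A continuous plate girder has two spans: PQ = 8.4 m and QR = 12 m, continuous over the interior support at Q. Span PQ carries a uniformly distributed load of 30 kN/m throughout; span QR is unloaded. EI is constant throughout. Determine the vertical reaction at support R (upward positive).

Insert a hinge at Q; M_Q is the redundant, and each span becomes simply supported.
Discontinuity in slope at Q on the released structure — sum the simple-span end rotations:
  span PQ: UDL 30: wL³/(24EI) = 740.9/EI
  relative rotation θ_0 = (740.9 + 0)/EI = 740.9/EI
A unit hogging moment at Q produces rotation L₁/(3EI) + L₂/(3EI) = 6.8/EI.
Slope continuity at Q: θ_0 = M_Q·6.8/EI, so M_Q = 740.9/6.8 = 109 kN·m (hogging).
Span QR, ΣM about R: R_Q^{QR}·12 = 0 + 109, so R_Q^{QR} = 9.079 kN and R_R = 0 − 9.079 = -9.079 kN.

R_R = -9.079 kN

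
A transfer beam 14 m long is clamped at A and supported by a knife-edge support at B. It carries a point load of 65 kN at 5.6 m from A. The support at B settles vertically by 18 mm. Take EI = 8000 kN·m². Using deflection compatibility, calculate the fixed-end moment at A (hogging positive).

Take the reaction at B as the redundant and release it; the primary structure is a cantilever fixed at A.
Downward deflection at the released point B due to the loads:
  point load 65 at a = 5.6: Pa²(3L − a)/(6EI) = 12366/EI
Flexibility coefficient — unit upward force at B: δ_{BB} = L³/(3EI) = 914.7/EI.
With EI = 8000 kN·m²: δ_0 = 1.5458 m and δ_{BB} = 0.11433 m/kN.
Compatibility — the beam at B must follow the support down by 0.018 m: δ_0 − R_B·δ_{BB} = 0.018, so R_B = (1.5458 − 0.018)/0.11433 = 13.36 kN.
Moment equilibrium about A: M_A = Σ(load moments about A) − R_B·L = 364 − 13.36×14 = 176.9 kN·m.

M_A = 176.9 kN·m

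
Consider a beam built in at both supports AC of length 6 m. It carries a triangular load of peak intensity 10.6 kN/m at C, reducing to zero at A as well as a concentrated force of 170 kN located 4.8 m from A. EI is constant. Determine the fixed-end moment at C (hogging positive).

Release both end moments; the primary structure is a simply-supported span AC with redundants M_A and M_C.
On the primary (simply-supported) span, the end slopes from the loading are:
  at A: triangular load, peak 10.6: 7w₀L³/(360EI) = 44.52/EI
  at C: triangular load, peak 10.6: w₀L³/(45EI) = 50.88/EI
  at A: point load 170 at a = 4.8: Pab(L + b)/(6LEI) = 195.8/EI
  at C: point load 170 at a = 4.8: Pab(L + a)/(6LEI) = 293.8/EI
  θ_A0 = 240.4/EI,  θ_C0 = 344.6/EI
Flexibility coefficients: a unit moment at one end gives L/(3EI) there and L/(6EI) at the far end, so f₁₁ = f₂₂ = 2/EI and f₁₂ = f₂₁ = 1/EI.
Compatibility — zero rotation at each built-in end:
  2 M_A + 1 M_C = 240.4
  1 M_A + 2 M_C = 344.6
Solving the pair gives M_A = 45.36 kN·m and M_C = 149.6 kN·m (hogging).

M_C = 149.6 kN·m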